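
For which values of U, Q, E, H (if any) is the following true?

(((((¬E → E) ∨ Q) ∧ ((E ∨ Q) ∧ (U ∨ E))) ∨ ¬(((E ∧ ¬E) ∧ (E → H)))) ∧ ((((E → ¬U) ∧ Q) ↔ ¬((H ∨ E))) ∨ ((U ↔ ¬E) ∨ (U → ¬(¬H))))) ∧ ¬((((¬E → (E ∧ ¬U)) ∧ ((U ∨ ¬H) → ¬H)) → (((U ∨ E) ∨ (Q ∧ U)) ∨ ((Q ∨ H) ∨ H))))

Unsatisfiable

The conjunct ¬((((¬E → (E ∧ ¬U)) ∧ ((U ∨ ¬H) → ¬H)) → (((U ∨ E) ∨ (Q ∧ U)) ∨ ((Q ∨ H) ∨ H)))) is unsatisfiable on its own:
  E = True: this becomes ¬((((U ∨ ¬H) → ¬H) → True)) = False.
  E = False: this becomes ¬((False → ((U ∨ (Q ∧ U)) ∨ ((Q ∨ H) ∨ H)))) = False.
So the whole conjunction is unsatisfiable.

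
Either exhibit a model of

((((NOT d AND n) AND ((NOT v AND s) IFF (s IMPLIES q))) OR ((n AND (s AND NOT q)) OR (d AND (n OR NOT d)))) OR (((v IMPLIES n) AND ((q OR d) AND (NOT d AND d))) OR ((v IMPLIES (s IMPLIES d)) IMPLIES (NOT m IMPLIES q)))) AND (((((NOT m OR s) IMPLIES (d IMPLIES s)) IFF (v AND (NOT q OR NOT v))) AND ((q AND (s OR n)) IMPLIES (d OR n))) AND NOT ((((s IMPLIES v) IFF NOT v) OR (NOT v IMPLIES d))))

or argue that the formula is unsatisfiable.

UNSATISFIABLE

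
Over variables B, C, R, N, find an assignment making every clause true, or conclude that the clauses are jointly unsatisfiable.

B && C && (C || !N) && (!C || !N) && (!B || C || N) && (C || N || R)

B=T; C=T; R=T; N=F

Unit clause (B) forces B = True.
Unit clause (C) forces C = True.
In (!C || !N) only !N is left, so N = False.
Set R = True.
Check each clause:
  (B): B holds.
  (C): C holds.
  (C || !N): C holds.
  (!C || !N): !N holds.
  (!B || C || N): C holds.
  (C || N || R): C holds.
All clauses satisfied.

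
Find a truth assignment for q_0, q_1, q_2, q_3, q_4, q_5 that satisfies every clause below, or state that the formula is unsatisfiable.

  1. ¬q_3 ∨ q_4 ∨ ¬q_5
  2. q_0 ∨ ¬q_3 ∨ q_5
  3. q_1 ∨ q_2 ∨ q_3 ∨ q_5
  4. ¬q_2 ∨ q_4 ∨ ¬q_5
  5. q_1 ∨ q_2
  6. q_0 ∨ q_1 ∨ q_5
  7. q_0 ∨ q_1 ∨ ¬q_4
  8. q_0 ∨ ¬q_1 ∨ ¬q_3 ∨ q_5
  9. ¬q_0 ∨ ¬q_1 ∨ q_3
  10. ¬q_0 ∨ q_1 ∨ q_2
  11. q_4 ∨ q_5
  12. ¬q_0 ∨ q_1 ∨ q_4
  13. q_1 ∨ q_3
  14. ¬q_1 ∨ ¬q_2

q_0 = False, q_1 = True, q_2 = False, q_3 = False, q_4 = True, q_5 = False

Set q_0 = False.
Try q_1 = False:
  (q_1 ∨ q_2) forces q_2 = True.
  (q_0 ∨ q_1 ∨ q_5) forces q_5 = True.
  (¬q_2 ∨ q_4 ∨ ¬q_5) forces q_4 = True.
  clause (q_0 ∨ q_1 ∨ ¬q_4) is falsified — backtrack.
So q_1 = True.
  then (¬q_1 ∨ ¬q_2) forces q_2 = False.
Set q_3 = False.
Set q_4 = True.
Set q_5 = False.
All clauses satisfied.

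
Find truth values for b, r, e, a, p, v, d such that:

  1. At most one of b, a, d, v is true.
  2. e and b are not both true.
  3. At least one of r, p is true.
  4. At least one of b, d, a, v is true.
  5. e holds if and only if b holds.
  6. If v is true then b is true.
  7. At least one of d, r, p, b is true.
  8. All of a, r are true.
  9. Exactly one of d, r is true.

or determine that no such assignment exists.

b=F, r=T, e=F, a=T, p=T, v=F, d=F

  (1) {b, a, d, v}: 1 true — at most one ✓
  (2) e=F, b=F — not both ✓
  (3) {r, p}: 2 true — at least one ✓
  (4) {b, d, a, v}: 1 true — at least one ✓
  (5) e=F, b=F — same ✓
  (6) v=F ⇒ b: vacuous ✓
  (7) {d, r, p, b}: 2 true — at least one ✓
  (8) {a, r}: all 2 true ✓
  (9) {d, r}: 1 true — exactly one ✓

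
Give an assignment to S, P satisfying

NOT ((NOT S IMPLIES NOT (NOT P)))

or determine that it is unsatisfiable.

S = False, P = False

  NOT ((NOT S IMPLIES NOT (NOT P))) = True
    NOT S IMPLIES NOT (NOT P) = False
      NOT S = True
      NOT (NOT P) = False
        NOT P = True
The formula evaluates to True.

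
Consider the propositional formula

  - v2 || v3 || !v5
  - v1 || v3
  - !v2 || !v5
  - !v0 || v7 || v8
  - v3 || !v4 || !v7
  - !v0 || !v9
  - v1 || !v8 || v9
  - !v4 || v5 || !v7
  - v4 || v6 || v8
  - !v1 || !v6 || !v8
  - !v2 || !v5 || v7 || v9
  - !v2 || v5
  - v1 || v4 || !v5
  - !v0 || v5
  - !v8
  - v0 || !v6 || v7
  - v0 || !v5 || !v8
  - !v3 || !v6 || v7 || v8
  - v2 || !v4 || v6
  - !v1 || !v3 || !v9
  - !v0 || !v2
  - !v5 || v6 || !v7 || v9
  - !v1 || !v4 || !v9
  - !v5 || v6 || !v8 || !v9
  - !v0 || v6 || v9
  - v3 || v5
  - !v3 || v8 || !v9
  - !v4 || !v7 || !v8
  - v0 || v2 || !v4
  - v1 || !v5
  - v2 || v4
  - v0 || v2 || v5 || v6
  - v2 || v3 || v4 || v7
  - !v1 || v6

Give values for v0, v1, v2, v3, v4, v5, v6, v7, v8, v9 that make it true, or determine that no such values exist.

v0=T; v1=T; v2=F; v3=T; v4=T; v5=T; v6=T; v7=T; v8=F; v9=F

Unit clause (!v8) forces v8 = False.
Set v0 = True.
  then (!v0 || v7 || v8) forces v7 = True.
  then (!v0 || !v9) forces v9 = False.
  then (!v0 || v5) forces v5 = True.
  then (!v0 || !v2) forces v2 = False.
  then (!v5 || v6 || !v7 || v9) forces v6 = True.
  then (v1 || !v5) forces v1 = True.
  then (v2 || v4) forces v4 = True.
  then (v2 || v3 || !v5) forces v3 = True.
All clauses satisfied.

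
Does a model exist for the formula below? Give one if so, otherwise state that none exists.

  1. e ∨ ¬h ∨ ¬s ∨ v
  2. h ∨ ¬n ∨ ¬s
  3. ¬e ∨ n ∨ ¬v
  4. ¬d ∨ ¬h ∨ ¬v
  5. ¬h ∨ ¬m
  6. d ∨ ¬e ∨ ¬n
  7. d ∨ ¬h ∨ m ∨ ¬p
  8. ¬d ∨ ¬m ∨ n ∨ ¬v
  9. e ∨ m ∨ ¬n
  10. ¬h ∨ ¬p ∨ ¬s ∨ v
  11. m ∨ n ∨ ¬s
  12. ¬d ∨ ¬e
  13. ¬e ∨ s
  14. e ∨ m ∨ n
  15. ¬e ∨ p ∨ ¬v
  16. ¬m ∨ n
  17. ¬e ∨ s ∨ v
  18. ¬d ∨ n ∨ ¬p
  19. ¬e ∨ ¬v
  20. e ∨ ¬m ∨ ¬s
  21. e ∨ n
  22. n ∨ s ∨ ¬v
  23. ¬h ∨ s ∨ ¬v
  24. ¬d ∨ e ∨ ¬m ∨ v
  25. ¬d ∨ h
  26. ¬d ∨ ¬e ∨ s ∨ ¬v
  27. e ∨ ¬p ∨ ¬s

p = False, h = False, s = False, d = False, v = False, m = True, e = False, n = True

Set p = False.
Set h = False.
  then (¬d ∨ h) forces d = False.
Try s = True:
  (h ∨ ¬n ∨ ¬s) forces n = False.
  (m ∨ n ∨ ¬s) forces m = True.
  clause (¬m ∨ n) is falsified — backtrack.
So s = False.
  then (¬e ∨ s) forces e = False.
  then (e ∨ n) forces n = True.
  then (e ∨ m ∨ ¬n) forces m = True.
Set v = False.
All clauses satisfied.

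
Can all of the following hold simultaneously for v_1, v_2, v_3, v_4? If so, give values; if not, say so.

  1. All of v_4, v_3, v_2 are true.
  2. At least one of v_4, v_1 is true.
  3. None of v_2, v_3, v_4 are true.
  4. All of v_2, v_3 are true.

The formula is unsatisfiable.

Case v_2 = True:
  Constraint (3) is violated (v_2=T) — contradiction.
Case v_2 = False:
  Constraint (1) is violated (v_2=F) — contradiction.
Both cases fail — unsatisfiable.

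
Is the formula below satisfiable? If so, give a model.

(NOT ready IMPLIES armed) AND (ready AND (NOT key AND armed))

ready = True, armed = True, key = False

  NOT ready IMPLIES armed = True
    NOT ready = False
  ready AND (NOT key AND armed) = True
    NOT key AND armed = True
      NOT key = True
Both conjuncts True, so the formula holds.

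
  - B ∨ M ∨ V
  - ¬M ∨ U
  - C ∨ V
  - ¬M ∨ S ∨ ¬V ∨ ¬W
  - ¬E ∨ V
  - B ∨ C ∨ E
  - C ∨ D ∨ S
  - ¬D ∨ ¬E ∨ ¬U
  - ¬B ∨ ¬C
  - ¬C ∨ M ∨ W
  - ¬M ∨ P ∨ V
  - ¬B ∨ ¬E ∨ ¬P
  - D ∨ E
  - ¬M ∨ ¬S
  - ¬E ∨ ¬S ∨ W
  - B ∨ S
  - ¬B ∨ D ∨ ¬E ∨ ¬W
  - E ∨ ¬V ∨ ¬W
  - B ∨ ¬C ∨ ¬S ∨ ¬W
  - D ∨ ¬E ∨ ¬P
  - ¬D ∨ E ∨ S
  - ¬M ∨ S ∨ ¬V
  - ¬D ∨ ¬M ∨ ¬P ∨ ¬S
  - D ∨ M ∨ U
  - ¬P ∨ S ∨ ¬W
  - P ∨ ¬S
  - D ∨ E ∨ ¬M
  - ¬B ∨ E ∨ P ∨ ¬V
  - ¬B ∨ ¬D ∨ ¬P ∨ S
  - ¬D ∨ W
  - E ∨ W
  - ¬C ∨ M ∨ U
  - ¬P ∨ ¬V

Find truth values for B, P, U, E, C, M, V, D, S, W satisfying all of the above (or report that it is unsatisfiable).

B=T; P=F; U=F; E=T; C=F; M=F; V=T; D=T; S=F; W=T

Set B = True.
  then (¬B ∨ ¬C) forces C = False.
  then (C ∨ V) forces V = True.
  then (¬P ∨ ¬V) forces P = False.
  then (P ∨ ¬S) forces S = False.
  then (¬B ∨ E ∨ P ∨ ¬V) forces E = True.
  then (C ∨ D ∨ S) forces D = True.
  then (¬D ∨ ¬E ∨ ¬U) forces U = False.
  then (¬M ∨ S ∨ ¬V) forces M = False.
  then (¬D ∨ W) forces W = True.
All clauses satisfied.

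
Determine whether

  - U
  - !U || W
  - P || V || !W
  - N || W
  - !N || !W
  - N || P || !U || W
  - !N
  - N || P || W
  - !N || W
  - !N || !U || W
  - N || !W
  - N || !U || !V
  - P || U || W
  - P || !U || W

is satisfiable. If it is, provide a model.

Case U = True:
  (!U || W) forces W = True.
  (!N || !W) forces N = False.
  Clause (N || !W) is falsified — contradiction.
Case U = False:
  Clause (U) is falsified — contradiction.
Both cases fail, so the formula is unsatisfiable.

UNSATISFIABLE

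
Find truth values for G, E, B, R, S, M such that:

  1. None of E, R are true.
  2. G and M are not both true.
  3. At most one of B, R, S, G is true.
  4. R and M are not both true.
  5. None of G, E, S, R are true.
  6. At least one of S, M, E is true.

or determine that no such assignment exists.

G=F, E=F, B=T, R=F, S=F, M=T

  (1) {E, R}: 0 true — none ✓
  (2) G=F, M=T — not both ✓
  (3) {B, R, S, G}: 1 true — at most one ✓
  (4) R=F, M=T — not both ✓
  (5) {G, E, S, R}: 0 true — none ✓
  (6) {S, M, E}: 1 true — at least one ✓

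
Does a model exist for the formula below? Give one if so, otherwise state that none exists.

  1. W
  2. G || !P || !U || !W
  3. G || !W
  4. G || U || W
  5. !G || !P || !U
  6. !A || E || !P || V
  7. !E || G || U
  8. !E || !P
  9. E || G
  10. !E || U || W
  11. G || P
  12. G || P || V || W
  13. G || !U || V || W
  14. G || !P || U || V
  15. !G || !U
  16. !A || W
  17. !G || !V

Unit clause (W) forces W = True.
In (G || !W) only G is left, so G = True.
In (!G || !U) only !U is left, so U = False.
In (!G || !V) only !V is left, so V = False.
Set E = False.
Set P = False.
Set A = True.
All clauses satisfied.

W = True; U = False; E = False; P = False; V = False; A = True; G = True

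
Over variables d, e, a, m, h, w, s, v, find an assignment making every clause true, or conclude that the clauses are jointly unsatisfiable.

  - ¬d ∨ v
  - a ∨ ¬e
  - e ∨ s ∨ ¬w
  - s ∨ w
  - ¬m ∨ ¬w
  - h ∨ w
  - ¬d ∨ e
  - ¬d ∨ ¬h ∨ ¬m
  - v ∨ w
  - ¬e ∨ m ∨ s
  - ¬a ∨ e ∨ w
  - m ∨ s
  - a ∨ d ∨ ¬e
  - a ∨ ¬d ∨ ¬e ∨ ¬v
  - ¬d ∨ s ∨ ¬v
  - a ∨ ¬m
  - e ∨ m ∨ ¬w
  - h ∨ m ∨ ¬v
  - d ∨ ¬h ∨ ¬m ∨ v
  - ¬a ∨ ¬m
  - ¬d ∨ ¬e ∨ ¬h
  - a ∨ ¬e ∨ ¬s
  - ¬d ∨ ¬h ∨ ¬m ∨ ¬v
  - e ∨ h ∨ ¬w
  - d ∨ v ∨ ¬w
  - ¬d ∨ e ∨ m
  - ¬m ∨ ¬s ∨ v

d=F, e=F, a=F, m=F, h=T, w=F, s=T, v=T

Set d = False.
Set e = False.
Try a = True:
  (¬a ∨ e ∨ w) forces w = True.
  (e ∨ s ∨ ¬w) forces s = True.
  (¬m ∨ ¬w) forces m = False.
  clause (e ∨ m ∨ ¬w) is falsified — backtrack.
So a = False.
  then (a ∨ ¬m) forces m = False.
  then (e ∨ m ∨ ¬w) forces w = False.
  then (s ∨ w) forces s = True.
  then (h ∨ w) forces h = True.
  then (v ∨ w) forces v = True.
All clauses satisfied.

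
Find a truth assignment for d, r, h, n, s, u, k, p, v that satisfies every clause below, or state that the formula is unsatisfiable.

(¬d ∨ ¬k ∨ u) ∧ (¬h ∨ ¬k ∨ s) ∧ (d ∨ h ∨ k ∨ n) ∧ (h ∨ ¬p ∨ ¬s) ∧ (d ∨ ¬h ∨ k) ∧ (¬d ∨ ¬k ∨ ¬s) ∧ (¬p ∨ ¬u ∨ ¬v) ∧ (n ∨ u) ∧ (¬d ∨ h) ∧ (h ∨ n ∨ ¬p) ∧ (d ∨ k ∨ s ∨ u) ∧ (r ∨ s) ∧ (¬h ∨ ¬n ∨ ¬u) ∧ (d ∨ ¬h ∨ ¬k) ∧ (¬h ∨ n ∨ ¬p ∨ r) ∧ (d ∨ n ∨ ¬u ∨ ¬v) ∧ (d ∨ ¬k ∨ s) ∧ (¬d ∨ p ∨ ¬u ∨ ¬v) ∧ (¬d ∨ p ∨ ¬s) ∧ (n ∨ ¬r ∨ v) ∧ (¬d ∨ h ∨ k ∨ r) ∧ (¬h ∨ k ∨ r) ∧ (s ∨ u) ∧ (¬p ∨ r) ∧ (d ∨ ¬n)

d = True, r = True, h = True, n = True, s = True, u = False, k = False, p = True, v = True

Set d = True.
  then (¬d ∨ h) forces h = True.
Try r = False:
  (r ∨ s) forces s = True.
  (¬d ∨ ¬k ∨ ¬s) forces k = False.
  clause (¬h ∨ k ∨ r) is falsified — backtrack.
So r = True.
Set n = True.
  then (¬h ∨ ¬n ∨ ¬u) forces u = False.
  then (s ∨ u) forces s = True.
  then (¬d ∨ ¬k ∨ u) forces k = False.
  then (¬d ∨ p ∨ ¬s) forces p = True.
Set v = True.
All clauses satisfied.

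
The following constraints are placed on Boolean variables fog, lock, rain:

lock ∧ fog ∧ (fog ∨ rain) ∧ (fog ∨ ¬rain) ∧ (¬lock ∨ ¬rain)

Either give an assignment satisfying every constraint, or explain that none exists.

Unit clause (lock) forces lock = True.
Unit clause (fog) forces fog = True.
In (¬lock ∨ ¬rain) only ¬rain is left, so rain = False.
Check each clause:
  (lock): lock holds.
  (fog): fog holds.
  (fog ∨ rain): fog holds.
  (fog ∨ ¬rain): fog holds.
  (¬lock ∨ ¬rain): ¬rain holds.
All clauses satisfied.

fog=T; lock=T; rain=F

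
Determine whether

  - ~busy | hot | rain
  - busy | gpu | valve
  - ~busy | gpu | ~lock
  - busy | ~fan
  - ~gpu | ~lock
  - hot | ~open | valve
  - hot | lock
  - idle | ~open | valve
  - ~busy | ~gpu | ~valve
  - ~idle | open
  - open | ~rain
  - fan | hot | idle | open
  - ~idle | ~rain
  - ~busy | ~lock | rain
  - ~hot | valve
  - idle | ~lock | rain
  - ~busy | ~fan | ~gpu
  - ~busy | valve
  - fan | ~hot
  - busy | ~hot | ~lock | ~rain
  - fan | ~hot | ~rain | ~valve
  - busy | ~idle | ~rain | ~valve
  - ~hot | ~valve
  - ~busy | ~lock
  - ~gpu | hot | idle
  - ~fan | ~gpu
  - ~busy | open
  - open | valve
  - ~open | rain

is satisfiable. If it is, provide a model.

Try hot = True:
  (~hot | valve) forces valve = True.
  clause (~hot | ~valve) is falsified — backtrack.
So hot = False.
  then (hot | lock) forces lock = True.
  then (~busy | ~lock) forces busy = False.
  then (busy | ~fan) forces fan = False.
  then (~gpu | ~lock) forces gpu = False.
  then (busy | gpu | valve) forces valve = True.
Try open = False:
  (~idle | open) forces idle = False.
  clause (fan | hot | idle | open) is falsified — backtrack.
So open = True.
  then (~open | rain) forces rain = True.
  then (~idle | ~rain) forces idle = False.
All clauses satisfied.

hot = False, busy = False, open = True, idle = False, fan = False, rain = True, valve = True, lock = True, gpu = False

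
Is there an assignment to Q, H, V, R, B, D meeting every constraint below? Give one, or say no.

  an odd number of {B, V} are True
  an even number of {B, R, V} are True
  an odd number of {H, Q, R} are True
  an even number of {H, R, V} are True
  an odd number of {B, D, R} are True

Q = False; H = False; V = True; R = True; B = False; D = False

{B, V}: 1 true → odd ✓
{B, R, V}: 2 true → even ✓
{H, Q, R}: 1 true → odd ✓
{H, R, V}: 2 true → even ✓
{B, D, R}: 1 true → odd ✓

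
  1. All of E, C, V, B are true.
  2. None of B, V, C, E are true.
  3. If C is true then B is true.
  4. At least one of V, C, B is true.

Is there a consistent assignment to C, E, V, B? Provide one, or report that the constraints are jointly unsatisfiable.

UNSATISFIABLE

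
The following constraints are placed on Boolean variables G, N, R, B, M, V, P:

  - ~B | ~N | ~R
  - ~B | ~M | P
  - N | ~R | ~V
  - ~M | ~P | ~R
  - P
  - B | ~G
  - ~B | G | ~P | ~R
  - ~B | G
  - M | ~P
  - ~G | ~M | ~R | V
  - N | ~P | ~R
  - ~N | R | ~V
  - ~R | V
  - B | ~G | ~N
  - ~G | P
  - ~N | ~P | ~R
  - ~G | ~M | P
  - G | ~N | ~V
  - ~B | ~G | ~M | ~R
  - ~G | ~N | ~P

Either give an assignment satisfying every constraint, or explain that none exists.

Unit clause (P) forces P = True.
In (M | ~P) only M is left, so M = True.
In (~M | ~P | ~R) only ~R is left, so R = False.
Set G = False.
  then (~B | G) forces B = False.
Set N = True.
  then (~N | R | ~V) forces V = False.
All clauses satisfied.

G=F, N=T, R=F, B=F, M=T, V=F, P=T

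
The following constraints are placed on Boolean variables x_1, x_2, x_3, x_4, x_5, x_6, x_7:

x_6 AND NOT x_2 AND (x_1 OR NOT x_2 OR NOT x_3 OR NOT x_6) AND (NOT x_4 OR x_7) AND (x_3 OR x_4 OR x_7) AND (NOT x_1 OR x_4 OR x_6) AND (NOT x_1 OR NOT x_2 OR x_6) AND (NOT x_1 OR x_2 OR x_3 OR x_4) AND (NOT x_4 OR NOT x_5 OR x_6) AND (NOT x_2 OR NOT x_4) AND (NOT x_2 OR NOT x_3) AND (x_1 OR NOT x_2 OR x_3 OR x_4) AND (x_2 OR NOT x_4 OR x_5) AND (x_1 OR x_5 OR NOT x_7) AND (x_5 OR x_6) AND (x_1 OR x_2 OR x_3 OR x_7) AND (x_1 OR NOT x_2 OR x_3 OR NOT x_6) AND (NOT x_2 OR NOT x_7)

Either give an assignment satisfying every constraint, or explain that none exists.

Unit clause (x_6) forces x_6 = True.
Unit clause (NOT x_2) forces x_2 = False.
Set x_1 = True.
Set x_3 = False.
  then (NOT x_1 OR x_2 OR x_3 OR x_4) forces x_4 = True.
  then (x_2 OR NOT x_4 OR x_5) forces x_5 = True.
  then (NOT x_4 OR x_7) forces x_7 = True.
All clauses satisfied.

x_1: True, x_2: False, x_3: False, x_4: True, x_5: True, x_6: True, x_7: True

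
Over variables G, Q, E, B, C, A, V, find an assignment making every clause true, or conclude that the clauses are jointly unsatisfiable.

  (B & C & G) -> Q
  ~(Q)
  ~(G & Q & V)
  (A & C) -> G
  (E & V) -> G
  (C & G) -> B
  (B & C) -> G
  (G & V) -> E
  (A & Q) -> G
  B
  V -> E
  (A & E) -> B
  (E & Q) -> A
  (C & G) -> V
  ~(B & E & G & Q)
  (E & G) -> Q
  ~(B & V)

Unit clause (B) forces B = True.
Unit clause (~Q) forces Q = False.
In (~B | ~V) only ~V is left, so V = False.
Set G = True.
  then (~C | ~G | V) forces C = False.
  then (~E | ~G | Q) forces E = False.
Set A = True.
All clauses satisfied.

G = True; Q = False; E = False; B = True; C = False; A = True; V = False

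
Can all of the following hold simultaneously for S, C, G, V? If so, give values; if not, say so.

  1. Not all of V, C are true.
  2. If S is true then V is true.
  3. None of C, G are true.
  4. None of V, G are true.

S=F, C=F, G=F, V=F

  (1) {V, C}: 0/2 true — not all ✓
  (2) S=F ⇒ V: vacuous ✓
  (3) {C, G}: 0 true — none ✓
  (4) {V, G}: 0 true — none ✓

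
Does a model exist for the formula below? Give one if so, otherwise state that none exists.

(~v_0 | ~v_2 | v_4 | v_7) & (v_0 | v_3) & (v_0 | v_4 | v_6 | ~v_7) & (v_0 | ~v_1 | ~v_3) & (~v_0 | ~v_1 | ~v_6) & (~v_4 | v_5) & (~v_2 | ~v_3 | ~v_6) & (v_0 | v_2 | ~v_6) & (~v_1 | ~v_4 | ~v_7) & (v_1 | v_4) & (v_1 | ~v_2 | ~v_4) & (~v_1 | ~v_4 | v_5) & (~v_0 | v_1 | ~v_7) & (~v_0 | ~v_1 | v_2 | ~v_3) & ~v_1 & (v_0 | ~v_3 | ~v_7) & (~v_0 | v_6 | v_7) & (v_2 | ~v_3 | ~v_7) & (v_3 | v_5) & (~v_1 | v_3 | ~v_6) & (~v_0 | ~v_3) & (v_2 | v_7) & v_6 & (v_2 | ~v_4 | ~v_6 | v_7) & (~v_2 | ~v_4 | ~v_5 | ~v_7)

UNSATISFIABLE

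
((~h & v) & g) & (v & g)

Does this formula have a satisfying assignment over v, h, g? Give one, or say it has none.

v = True, h = False, g = True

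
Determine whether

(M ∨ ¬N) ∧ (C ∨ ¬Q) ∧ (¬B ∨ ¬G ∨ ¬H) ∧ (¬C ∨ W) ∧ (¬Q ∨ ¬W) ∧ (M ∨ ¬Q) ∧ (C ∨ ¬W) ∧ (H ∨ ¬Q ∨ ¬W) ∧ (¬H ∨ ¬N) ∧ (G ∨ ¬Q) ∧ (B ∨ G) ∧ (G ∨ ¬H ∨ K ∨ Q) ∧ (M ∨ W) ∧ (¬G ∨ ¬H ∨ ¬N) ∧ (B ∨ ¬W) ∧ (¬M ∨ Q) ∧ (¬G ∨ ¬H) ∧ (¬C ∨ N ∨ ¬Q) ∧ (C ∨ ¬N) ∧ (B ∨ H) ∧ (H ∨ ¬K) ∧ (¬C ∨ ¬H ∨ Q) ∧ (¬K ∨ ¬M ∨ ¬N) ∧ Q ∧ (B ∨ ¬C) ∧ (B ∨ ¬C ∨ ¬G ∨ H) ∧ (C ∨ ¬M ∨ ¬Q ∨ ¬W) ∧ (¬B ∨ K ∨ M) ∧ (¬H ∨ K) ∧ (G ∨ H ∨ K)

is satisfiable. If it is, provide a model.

Case Q = True:
  (C ∨ ¬Q) forces C = True.
  (¬C ∨ W) forces W = True.
  Clause (¬Q ∨ ¬W) is falsified — contradiction.
Case Q = False:
  Clause (Q) is falsified — contradiction.
Both cases fail, so the formula is unsatisfiable.

The formula is unsatisfiable.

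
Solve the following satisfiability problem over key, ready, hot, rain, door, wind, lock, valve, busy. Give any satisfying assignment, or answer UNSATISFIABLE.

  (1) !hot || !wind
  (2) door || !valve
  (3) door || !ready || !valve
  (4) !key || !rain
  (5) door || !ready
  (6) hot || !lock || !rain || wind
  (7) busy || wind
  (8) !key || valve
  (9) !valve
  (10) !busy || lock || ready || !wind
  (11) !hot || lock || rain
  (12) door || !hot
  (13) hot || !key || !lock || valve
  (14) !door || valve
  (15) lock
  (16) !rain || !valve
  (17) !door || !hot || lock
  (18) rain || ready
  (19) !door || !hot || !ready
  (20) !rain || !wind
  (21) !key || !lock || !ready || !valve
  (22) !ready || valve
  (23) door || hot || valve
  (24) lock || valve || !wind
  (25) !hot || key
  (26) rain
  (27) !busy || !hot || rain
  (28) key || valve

Case valve = True:
  Clause (!valve) is falsified — contradiction.
Case valve = False:
  (!key || valve) forces key = False.
  Clause (key || valve) is falsified — contradiction.
Both cases fail, so the formula is unsatisfiable.

Unsatisfiable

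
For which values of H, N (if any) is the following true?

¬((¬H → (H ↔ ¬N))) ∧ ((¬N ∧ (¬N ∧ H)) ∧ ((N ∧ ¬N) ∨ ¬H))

UNSATISFIABLE

Case H = True: the conjunct ¬((¬H → (H ↔ ¬N))) becomes ¬((False → ¬N)) = False.
Case H = False: the conjunct H is False.
Both cases fail — unsatisfiable.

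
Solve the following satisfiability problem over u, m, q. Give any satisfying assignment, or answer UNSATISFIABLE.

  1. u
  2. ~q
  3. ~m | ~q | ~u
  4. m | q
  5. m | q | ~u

u=T, m=T, q=F

Unit clause (u) forces u = True.
Unit clause (~q) forces q = False.
In (m | q) only m is left, so m = True.
All clauses satisfied.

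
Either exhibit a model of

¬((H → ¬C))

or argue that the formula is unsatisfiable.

H: True; C: True

  ¬((H → ¬C)) = True
    H → ¬C = False
      ¬C = False
The formula evaluates to True.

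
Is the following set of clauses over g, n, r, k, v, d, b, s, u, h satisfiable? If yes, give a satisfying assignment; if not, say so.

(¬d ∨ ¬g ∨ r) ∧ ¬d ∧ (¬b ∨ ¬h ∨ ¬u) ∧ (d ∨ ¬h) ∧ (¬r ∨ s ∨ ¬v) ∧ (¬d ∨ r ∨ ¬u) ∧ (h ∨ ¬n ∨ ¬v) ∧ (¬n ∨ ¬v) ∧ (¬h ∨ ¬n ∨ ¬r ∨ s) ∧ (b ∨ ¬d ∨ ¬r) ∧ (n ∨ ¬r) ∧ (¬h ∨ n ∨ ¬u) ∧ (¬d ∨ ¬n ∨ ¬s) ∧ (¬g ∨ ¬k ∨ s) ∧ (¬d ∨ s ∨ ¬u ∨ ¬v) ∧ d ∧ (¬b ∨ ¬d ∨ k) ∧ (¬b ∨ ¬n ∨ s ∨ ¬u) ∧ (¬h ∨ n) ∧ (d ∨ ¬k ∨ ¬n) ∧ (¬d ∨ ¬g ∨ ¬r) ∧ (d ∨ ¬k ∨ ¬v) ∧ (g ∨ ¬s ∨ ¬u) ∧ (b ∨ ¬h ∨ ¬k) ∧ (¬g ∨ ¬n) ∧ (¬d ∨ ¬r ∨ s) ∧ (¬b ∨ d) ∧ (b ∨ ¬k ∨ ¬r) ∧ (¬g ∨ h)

Case d = True:
  Clause (¬d) is falsified — contradiction.
Case d = False:
  Clause (d) is falsified — contradiction.
Both cases fail, so the formula is unsatisfiable.

Unsatisfiable — no assignment works.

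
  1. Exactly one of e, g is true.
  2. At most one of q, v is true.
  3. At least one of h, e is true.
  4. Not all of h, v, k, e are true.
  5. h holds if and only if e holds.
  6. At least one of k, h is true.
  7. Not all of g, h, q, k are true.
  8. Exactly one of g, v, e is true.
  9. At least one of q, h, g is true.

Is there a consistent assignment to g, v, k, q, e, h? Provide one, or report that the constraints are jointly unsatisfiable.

g=F, v=F, k=F, q=T, e=T, h=T

  (1) {e, g}: 1 true — exactly one ✓
  (2) {q, v}: 1 true — at most one ✓
  (3) {h, e}: 2 true — at least one ✓
  (4) {h, v, k, e}: 2/4 true — not all ✓
  (5) h=T, e=T — same ✓
  (6) {k, h}: 1 true — at least one ✓
  (7) {g, h, q, k}: 2/4 true — not all ✓
  (8) {g, v, e}: 1 true — exactly one ✓
  (9) {q, h, g}: 2 true — at least one ✓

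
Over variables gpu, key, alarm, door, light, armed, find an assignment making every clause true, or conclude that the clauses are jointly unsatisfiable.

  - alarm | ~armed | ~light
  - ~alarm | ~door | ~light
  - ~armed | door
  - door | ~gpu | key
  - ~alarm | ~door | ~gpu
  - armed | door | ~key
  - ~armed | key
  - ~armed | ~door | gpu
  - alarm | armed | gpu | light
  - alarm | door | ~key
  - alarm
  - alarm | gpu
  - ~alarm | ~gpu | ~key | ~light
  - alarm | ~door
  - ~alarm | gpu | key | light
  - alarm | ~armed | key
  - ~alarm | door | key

gpu=F, key=T, alarm=T, door=T, light=F, armed=F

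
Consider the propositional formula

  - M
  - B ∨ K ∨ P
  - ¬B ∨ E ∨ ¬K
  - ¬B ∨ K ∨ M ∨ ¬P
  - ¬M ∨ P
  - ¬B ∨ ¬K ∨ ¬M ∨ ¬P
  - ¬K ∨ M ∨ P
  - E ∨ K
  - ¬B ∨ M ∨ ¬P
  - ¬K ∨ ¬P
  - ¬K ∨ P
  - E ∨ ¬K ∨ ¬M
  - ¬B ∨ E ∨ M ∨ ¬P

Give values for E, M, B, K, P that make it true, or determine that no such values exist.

Unit clause (M) forces M = True.
In (¬M ∨ P) only P is left, so P = True.
In (¬K ∨ ¬P) only ¬K is left, so K = False.
In (E ∨ K) only E is left, so E = True.
Set B = True.
All clauses satisfied.

E: True, M: True, B: True, K: False, P: True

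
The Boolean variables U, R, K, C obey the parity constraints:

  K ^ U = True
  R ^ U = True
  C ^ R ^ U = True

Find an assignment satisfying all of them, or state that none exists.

U = True, R = False, K = False, C = False

K ^ U = F ^ T = True ✓
R ^ U = F ^ T = True ✓
C ^ R ^ U = F ^ F ^ T = True ✓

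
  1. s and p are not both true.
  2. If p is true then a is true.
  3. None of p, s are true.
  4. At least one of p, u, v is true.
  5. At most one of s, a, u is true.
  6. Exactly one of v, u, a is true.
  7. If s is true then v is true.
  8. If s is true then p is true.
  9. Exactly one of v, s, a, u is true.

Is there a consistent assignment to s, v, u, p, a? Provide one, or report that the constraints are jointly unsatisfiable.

s=F; v=T; u=F; p=F; a=F

  (1) s=F, p=F — not both ✓
  (2) p=F ⇒ a: vacuous ✓
  (3) {p, s}: 0 true — none ✓
  (4) {p, u, v}: 1 true — at least one ✓
  (5) {s, a, u}: 0 true — at most one ✓
  (6) {v, u, a}: 1 true — exactly one ✓
  (7) s=F ⇒ v: vacuous ✓
  (8) s=F ⇒ p: vacuous ✓
  (9) {v, s, a, u}: 1 true — exactly one ✓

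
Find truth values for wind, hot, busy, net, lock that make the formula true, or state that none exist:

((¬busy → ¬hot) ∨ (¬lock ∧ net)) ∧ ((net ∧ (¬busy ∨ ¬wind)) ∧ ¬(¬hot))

wind: False, hot: True, busy: False, net: True, lock: False

  (¬busy → ¬hot) ∨ (¬lock ∧ net) = True
    ¬busy → ¬hot = False
      ¬busy = True
      ¬hot = False
    ¬lock ∧ net = True
      ¬lock = True
  (net ∧ (¬busy ∨ ¬wind)) ∧ ¬(¬hot) = True
    net ∧ (¬busy ∨ ¬wind) = True
      ¬busy ∨ ¬wind = True
        ¬busy = True
        ¬wind = True
    ¬(¬hot) = True
      ¬hot = False
Both conjuncts True, so the formula holds.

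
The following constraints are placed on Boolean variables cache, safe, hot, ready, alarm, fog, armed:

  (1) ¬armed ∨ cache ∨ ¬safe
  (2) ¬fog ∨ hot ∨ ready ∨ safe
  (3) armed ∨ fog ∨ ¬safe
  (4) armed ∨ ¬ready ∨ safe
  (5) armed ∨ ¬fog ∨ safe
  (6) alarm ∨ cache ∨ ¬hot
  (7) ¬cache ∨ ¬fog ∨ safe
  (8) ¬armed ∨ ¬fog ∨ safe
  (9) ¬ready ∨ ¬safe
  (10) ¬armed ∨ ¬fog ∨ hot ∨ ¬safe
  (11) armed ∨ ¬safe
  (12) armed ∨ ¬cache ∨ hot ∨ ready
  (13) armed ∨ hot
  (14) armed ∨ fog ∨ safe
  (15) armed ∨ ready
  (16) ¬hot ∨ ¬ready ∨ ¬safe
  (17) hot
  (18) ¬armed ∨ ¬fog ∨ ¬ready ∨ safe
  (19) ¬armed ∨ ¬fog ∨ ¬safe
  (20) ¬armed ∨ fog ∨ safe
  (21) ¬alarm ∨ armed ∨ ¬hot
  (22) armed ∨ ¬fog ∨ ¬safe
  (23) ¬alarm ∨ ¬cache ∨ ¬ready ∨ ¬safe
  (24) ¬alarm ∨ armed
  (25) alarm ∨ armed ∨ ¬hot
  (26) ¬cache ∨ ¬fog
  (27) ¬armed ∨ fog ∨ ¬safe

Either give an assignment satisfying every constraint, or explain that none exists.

Case ready = True:
  (¬ready ∨ ¬safe) forces safe = False.
  (armed ∨ ¬ready ∨ safe) forces armed = True.
  (¬armed ∨ ¬fog ∨ safe) forces fog = False.
  Clause (¬armed ∨ fog ∨ safe) is falsified — contradiction.
Case ready = False:
  (armed ∨ ready) forces armed = True.
  (hot) forces hot = True.
  If fog = True:
    (¬armed ∨ ¬fog ∨ safe) forces safe = True.
    clause (¬armed ∨ ¬fog ∨ ¬safe) is falsified.
  If fog = False:
    (¬armed ∨ fog ∨ safe) forces safe = True.
    clause (¬armed ∨ fog ∨ ¬safe) is falsified.
  Every sub-case reaches a contradiction.
Both cases fail, so the formula is unsatisfiable.

The formula is unsatisfiable.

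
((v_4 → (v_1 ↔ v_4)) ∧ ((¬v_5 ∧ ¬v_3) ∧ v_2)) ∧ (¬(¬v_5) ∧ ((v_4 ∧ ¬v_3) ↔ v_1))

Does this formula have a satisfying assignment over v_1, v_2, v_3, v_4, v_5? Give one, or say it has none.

Case v_5 = True: the conjunct ¬v_5 is False.
Case v_5 = False: the conjunct ¬(¬v_5) becomes ¬(¬False) = False.
Both cases fail — unsatisfiable.

Unsatisfiable — no assignment works.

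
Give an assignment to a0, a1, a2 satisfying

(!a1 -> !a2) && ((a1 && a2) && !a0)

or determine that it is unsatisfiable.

a0 = False, a1 = True, a2 = True

  !a1 -> !a2 = True
    !a1 = False
    !a2 = False
  (a1 && a2) && !a0 = True
    a1 && a2 = True
    !a0 = True
Both conjuncts True, so the formula holds.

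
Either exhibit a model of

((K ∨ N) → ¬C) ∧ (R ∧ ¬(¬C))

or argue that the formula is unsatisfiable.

N = False, K = False, R = True, C = True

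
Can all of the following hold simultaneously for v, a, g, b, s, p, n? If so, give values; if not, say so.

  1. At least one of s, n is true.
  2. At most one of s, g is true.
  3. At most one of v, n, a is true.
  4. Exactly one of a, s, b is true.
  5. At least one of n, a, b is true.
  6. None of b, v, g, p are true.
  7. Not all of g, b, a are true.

v=F, a=F, g=F, b=F, s=T, p=F, n=T

  (1) {s, n}: 2 true — at least one ✓
  (2) {s, g}: 1 true — at most one ✓
  (3) {v, n, a}: 1 true — at most one ✓
  (4) {a, s, b}: 1 true — exactly one ✓
  (5) {n, a, b}: 1 true — at least one ✓
  (6) {b, v, g, p}: 0 true — none ✓
  (7) {g, b, a}: 0/3 true — not all ✓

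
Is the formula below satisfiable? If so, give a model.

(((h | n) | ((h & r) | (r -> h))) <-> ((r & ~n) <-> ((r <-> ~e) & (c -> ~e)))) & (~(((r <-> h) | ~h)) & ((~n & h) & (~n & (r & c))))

Case h = True: the formula simplifies to ((r & ~n) <-> ((r <-> ~e) & (c -> ~e))) & (~r & (~n & (~n & (r & c)))).
  r = True: the conjunct ~r is False.
  r = False: the conjunct r is False.
Case h = False: the conjunct ~(((r <-> h) | ~h)) becomes ~((~r | True)) = False.
Both cases fail — unsatisfiable.

Unsatisfiable — no assignment works.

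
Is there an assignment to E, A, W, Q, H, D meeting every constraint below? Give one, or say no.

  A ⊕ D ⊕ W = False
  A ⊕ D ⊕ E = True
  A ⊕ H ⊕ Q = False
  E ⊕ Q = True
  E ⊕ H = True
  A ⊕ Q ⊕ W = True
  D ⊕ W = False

UNSATISFIABLE

Adding constraints 1, 2, 3, 5, 6 mod 2: every variable appears an even number of times on the left, so the left side is 0.
But the right sides sum to 1 (mod 2). 0 ≠ 1 — the system is inconsistent.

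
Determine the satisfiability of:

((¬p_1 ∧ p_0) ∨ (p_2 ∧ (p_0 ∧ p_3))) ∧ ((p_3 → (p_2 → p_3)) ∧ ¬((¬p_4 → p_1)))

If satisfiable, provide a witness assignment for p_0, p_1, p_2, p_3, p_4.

p_0 = True, p_1 = False, p_2 = True, p_3 = False, p_4 = False

  (¬p_1 ∧ p_0) ∨ (p_2 ∧ (p_0 ∧ p_3)) = True
    ¬p_1 ∧ p_0 = True
      ¬p_1 = True
    p_2 ∧ (p_0 ∧ p_3) = False
      p_0 ∧ p_3 = False
  (p_3 → (p_2 → p_3)) ∧ ¬((¬p_4 → p_1)) = True
    p_3 → (p_2 → p_3) = True
      p_2 → p_3 = False
    ¬((¬p_4 → p_1)) = True
      ¬p_4 → p_1 = False
        ¬p_4 = True
Both conjuncts True, so the formula holds.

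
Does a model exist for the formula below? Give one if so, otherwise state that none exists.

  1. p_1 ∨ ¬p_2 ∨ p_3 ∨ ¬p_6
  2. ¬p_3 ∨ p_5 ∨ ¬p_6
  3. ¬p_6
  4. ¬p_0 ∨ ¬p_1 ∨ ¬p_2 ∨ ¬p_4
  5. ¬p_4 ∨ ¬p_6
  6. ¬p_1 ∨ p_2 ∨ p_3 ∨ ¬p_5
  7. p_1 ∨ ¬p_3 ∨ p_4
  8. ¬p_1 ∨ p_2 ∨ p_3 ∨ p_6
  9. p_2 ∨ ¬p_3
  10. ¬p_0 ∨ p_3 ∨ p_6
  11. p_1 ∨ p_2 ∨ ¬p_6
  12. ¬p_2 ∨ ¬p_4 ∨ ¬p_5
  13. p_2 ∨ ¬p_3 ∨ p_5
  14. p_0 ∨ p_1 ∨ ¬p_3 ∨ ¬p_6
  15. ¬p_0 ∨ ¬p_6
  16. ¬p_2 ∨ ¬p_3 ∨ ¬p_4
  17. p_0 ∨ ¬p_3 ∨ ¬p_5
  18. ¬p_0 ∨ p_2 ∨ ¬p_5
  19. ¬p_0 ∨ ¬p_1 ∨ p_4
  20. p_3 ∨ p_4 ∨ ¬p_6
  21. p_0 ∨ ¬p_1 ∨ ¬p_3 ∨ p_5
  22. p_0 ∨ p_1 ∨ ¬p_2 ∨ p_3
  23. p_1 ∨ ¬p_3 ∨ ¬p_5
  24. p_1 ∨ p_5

Unit clause (¬p_6) forces p_6 = False.
Try p_0 = True:
  (¬p_0 ∨ p_3 ∨ p_6) forces p_3 = True.
  (p_2 ∨ ¬p_3) forces p_2 = True.
  (¬p_2 ∨ ¬p_3 ∨ ¬p_4) forces p_4 = False.
  (p_1 ∨ ¬p_3 ∨ p_4) forces p_1 = True.
  clause (¬p_0 ∨ ¬p_1 ∨ p_4) is falsified — backtrack.
So p_0 = False.
Set p_1 = True.
Try p_2 = False:
  (¬p_1 ∨ p_2 ∨ p_3 ∨ p_6) forces p_3 = True.
  clause (p_2 ∨ ¬p_3) is falsified — backtrack.
So p_2 = True.
Set p_3 = False.
Set p_4 = True.
  then (¬p_2 ∨ ¬p_4 ∨ ¬p_5) forces p_5 = False.
All clauses satisfied.

p_0: False, p_1: True, p_2: True, p_3: False, p_4: True, p_5: False, p_6: False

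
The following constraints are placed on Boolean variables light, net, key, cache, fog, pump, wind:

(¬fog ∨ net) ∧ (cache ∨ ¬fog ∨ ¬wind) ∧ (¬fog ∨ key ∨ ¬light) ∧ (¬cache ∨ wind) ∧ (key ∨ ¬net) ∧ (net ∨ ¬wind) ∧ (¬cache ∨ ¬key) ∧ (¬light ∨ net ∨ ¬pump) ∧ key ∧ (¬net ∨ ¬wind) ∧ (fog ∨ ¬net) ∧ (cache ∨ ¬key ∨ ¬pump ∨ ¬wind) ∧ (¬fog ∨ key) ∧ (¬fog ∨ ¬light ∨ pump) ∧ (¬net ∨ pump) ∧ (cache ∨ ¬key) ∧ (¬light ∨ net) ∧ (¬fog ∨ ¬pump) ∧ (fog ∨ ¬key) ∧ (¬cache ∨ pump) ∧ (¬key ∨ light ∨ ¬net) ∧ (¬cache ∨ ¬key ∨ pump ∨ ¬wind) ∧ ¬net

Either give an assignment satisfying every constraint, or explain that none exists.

No satisfying assignment exists.

Case key = True:
  (¬cache ∨ ¬key) forces cache = False.
  Clause (cache ∨ ¬key) is falsified — contradiction.
Case key = False:
  Clause (key) is falsified — contradiction.
Both cases fail, so the formula is unsatisfiable.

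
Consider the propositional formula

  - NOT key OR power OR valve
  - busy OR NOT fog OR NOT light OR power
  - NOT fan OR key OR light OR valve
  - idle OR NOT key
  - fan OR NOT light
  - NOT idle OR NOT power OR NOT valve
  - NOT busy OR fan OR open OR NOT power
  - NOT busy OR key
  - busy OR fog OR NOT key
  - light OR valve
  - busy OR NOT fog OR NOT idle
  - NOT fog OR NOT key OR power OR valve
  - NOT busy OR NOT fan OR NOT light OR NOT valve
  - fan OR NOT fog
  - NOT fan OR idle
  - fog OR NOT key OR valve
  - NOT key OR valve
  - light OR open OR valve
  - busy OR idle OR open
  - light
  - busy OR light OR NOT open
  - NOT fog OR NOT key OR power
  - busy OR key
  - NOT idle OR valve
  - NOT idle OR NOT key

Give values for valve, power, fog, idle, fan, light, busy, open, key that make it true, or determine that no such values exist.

Unsatisfiable — no assignment works.

Case key = True:
  (idle OR NOT key) forces idle = True.
  Clause (NOT idle OR NOT key) is falsified — contradiction.
Case key = False:
  (NOT busy OR key) forces busy = False.
  Clause (busy OR key) is falsified — contradiction.
Both cases fail, so the formula is unsatisfiable.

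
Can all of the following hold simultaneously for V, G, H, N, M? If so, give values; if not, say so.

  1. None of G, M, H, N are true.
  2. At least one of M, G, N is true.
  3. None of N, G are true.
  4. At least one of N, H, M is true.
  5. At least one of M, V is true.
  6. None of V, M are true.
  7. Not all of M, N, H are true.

UNSATISFIABLE

Case V = True:
  Constraint (6) is violated (V=T) — contradiction.
Case V = False:
  (1) forces G = False.
  (1) forces M = False.
  Constraint (5) is violated (M=F, V=F) — contradiction.
Both cases fail — unsatisfiable.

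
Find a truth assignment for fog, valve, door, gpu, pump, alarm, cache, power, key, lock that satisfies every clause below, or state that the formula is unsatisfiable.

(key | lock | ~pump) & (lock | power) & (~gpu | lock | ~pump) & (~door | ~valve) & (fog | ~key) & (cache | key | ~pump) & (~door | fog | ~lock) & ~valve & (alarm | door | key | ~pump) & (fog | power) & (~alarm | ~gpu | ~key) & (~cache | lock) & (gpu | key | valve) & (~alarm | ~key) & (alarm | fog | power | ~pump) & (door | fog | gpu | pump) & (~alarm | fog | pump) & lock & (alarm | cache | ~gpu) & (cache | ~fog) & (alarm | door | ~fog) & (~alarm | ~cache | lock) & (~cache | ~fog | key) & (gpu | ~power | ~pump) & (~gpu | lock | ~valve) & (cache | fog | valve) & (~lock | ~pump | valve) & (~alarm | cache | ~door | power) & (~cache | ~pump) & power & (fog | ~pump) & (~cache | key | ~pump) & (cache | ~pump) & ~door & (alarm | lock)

Unit clause (~valve) forces valve = False.
Unit clause (lock) forces lock = True.
In (~lock | ~pump | valve) only ~pump is left, so pump = False.
Unit clause (power) forces power = True.
Unit clause (~door) forces door = False.
Try fog = True:
  (cache | ~fog) forces cache = True.
  (alarm | door | ~fog) forces alarm = True.
  (~alarm | ~key) forces key = False.
  clause (~cache | ~fog | key) is falsified — backtrack.
So fog = False.
  then (fog | ~key) forces key = False.
  then (gpu | key | valve) forces gpu = True.
  then (~alarm | fog | pump) forces alarm = False.
  then (alarm | cache | ~gpu) forces cache = True.
All clauses satisfied.

fog: False, valve: False, door: False, gpu: True, pump: False, alarm: False, cache: True, power: True, key: False, lock: True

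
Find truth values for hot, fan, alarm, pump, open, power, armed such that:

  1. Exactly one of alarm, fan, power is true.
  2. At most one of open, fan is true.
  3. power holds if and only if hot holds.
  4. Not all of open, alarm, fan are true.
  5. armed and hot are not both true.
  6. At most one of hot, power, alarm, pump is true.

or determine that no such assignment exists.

hot = False, fan = False, alarm = True, pump = False, open = False, power = False, armed = True

  (1) {alarm, fan, power}: 1 true — exactly one ✓
  (2) {open, fan}: 0 true — at most one ✓
  (3) power=F, hot=F — same ✓
  (4) {open, alarm, fan}: 1/3 true — not all ✓
  (5) armed=T, hot=F — not both ✓
  (6) {hot, power, alarm, pump}: 1 true — at most one ✓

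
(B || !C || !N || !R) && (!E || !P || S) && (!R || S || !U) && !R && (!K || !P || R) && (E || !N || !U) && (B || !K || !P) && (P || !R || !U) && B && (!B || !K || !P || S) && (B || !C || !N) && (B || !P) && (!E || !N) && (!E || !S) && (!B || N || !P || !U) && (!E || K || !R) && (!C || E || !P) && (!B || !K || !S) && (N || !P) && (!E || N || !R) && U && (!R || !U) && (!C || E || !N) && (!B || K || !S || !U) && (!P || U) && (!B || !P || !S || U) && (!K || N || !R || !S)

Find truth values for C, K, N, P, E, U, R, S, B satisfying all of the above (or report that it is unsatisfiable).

Unit clause (!R) forces R = False.
Unit clause (B) forces B = True.
Unit clause (U) forces U = True.
Set C = True.
Set K = True.
  then (!K || !P || R) forces P = False.
  then (!B || !K || !S) forces S = False.
Try N = True:
  (E || !N || !U) forces E = True.
  clause (!E || !N) is falsified — backtrack.
So N = False.
Set E = False.
All clauses satisfied.

C: True, K: True, N: False, P: False, E: False, U: True, R: False, S: False, B: True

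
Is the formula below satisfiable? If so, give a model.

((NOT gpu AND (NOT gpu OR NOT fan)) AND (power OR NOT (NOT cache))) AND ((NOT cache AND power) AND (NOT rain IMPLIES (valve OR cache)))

valve = True; rain = True; power = True; gpu = False; cache = False; fan = False

  (NOT gpu AND (NOT gpu OR NOT fan)) AND (power OR NOT (NOT cache)) = True
    NOT gpu AND (NOT gpu OR NOT fan) = True
      NOT gpu = True
      NOT gpu OR NOT fan = True
        NOT gpu = True
        NOT fan = True
    power OR NOT (NOT cache) = True
      NOT (NOT cache) = False
        NOT cache = True
  (NOT cache AND power) AND (NOT rain IMPLIES (valve OR cache)) = True
    NOT cache AND power = True
      NOT cache = True
    NOT rain IMPLIES (valve OR cache) = True
      NOT rain = False
      valve OR cache = True
Both conjuncts True, so the formula holds.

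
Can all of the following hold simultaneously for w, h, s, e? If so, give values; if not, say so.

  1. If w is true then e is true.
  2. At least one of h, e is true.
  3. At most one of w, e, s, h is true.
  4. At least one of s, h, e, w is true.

w = False; h = False; s = False; e = True

  (1) w=F ⇒ e: vacuous ✓
  (2) {h, e}: 1 true — at least one ✓
  (3) {w, e, s, h}: 1 true — at most one ✓
  (4) {s, h, e, w}: 1 true — at least one ✓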